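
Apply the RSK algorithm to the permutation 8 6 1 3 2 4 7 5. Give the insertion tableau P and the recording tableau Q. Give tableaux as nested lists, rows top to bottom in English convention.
Insert each entry of the permutation into P by Schensted row insertion, recording in Q the position of each new cell.

After inserting 8: P = [[8]].
After inserting 6: P = [[6], [8]].
After inserting 1: P = [[1], [6], [8]].
After inserting 3: P = [[1, 3], [6], [8]].
After inserting 2: P = [[1, 2], [3], [6], [8]].
After inserting 4: P = [[1, 2, 4], [3], [6], [8]].
After inserting 7: P = [[1, 2, 4, 7], [3], [6], [8]].
After inserting 5: P = [[1, 2, 4, 5], [3, 7], [6], [8]].

So P = [[1, 2, 4, 5], [3, 7], [6], [8]], Q = [[1, 4, 6, 7], [2, 8], [3], [5]].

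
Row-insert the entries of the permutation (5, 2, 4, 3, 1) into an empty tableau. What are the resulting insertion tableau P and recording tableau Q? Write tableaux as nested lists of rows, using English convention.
P = [[1, 3], [2], [4], [5]], Q = [[1, 3], [2], [4], [5]]

Insert each entry of the permutation into P by Schensted row insertion, recording in Q the position of each new cell.

After inserting 5: P = [[5]].
After inserting 2: P = [[2], [5]].
After inserting 4: P = [[2, 4], [5]].
After inserting 3: P = [[2, 3], [4], [5]].
After inserting 1: P = [[1, 3], [2], [4], [5]].

So P = [[1, 3], [2], [4], [5]], Q = [[1, 3], [2], [4], [5]].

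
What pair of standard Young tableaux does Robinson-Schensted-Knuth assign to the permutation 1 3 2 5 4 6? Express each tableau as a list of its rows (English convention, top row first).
P = [[1, 2, 4, 6], [3, 5]], Q = [[1, 2, 4, 6], [3, 5]]

Insert each entry of the permutation into P by Schensted row insertion, recording in Q the position of each new cell.

Insert 1: appended to row 1. P = [[1]], Q = [[1]].
Insert 3: appended to row 1. P = [[1, 3]], Q = [[1, 2]].
Insert 2: 2 bumps 3 from row 1; 3 starts row 2. P = [[1, 2], [3]], Q = [[1, 2], [3]].
Insert 5: appended to row 1. P = [[1, 2, 5], [3]], Q = [[1, 2, 4], [3]].
Insert 4: 4 bumps 5 from row 1; 5 appends to row 2. P = [[1, 2, 4], [3, 5]], Q = [[1, 2, 4], [3, 5]].
Insert 6: appended to row 1. P = [[1, 2, 4, 6], [3, 5]], Q = [[1, 2, 4, 6], [3, 5]].

So P = [[1, 2, 4, 6], [3, 5]], Q = [[1, 2, 4, 6], [3, 5]].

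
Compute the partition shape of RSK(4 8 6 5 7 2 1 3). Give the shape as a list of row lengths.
[3, 2, 1, 1, 1]

Row-insert each entry into an empty tableau.

After inserting 4: P = [[4]].
After inserting 8: P = [[4, 8]].
After inserting 6: P = [[4, 6], [8]].
After inserting 5: P = [[4, 5], [6], [8]].
After inserting 7: P = [[4, 5, 7], [6], [8]].
After inserting 2: P = [[2, 5, 7], [4], [6], [8]].
After inserting 1: P = [[1, 5, 7], [2], [4], [6], [8]].
After inserting 3: P = [[1, 3, 7], [2, 5], [4], [6], [8]].

The final insertion tableau P = [[1, 3, 7], [2, 5], [4], [6], [8]] has shape [3, 2, 1, 1, 1].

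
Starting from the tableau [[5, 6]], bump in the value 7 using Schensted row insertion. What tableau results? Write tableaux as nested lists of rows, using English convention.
[[5, 6, 7]]

7 is larger than every entry of row 1, so it is appended to row 1. The new tableau is [[5, 6, 7]].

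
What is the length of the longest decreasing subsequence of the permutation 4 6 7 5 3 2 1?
5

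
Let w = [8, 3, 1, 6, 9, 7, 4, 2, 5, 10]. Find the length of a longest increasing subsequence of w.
4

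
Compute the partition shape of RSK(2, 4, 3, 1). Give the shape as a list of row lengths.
[2, 1, 1]

Row-insert each entry into an empty tableau.

After inserting 2: P = [[2]].
After inserting 4: P = [[2, 4]].
After inserting 3: P = [[2, 3], [4]].
After inserting 1: P = [[1, 3], [2], [4]].

The final insertion tableau P = [[1, 3], [2], [4]] has shape [2, 1, 1].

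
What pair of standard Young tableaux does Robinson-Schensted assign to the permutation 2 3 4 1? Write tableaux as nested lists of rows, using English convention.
P = [[1, 3, 4], [2]], Q = [[1, 2, 3], [4]]

Insert each entry of the permutation into P by Schensted row insertion, recording in Q the position of each new cell.

Insert 2: appended to row 1. P = [[2]], Q = [[1]].
Insert 3: appended to row 1. P = [[2, 3]], Q = [[1, 2]].
Insert 4: appended to row 1. P = [[2, 3, 4]], Q = [[1, 2, 3]].
Insert 1: 1 bumps 2 from row 1; 2 starts row 2. P = [[1, 3, 4], [2]], Q = [[1, 2, 3], [4]].

So P = [[1, 3, 4], [2]], Q = [[1, 2, 3], [4]].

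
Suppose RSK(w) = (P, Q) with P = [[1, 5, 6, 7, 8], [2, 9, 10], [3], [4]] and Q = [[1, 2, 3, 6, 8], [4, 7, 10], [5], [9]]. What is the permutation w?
Reverse the RSK construction: for i from n down to 1, find the cell of Q containing i, remove the entry at that cell from P, and reverse-bump it up through P; the value ejected from row 1 is w(i).

Step i=10: Q has 10 at row 2, column 3; remove 10 from row 2 of P and reverse-bump: 10 enters row 1 and ejects 8. So w(10) = 8. P is now [[1, 5, 6, 7, 10], [2, 9], [3], [4]].
Step i=9: Q has 9 at row 4, column 1; remove 4 from row 4 of P and reverse-bump: 4 enters row 3 and ejects 3; 3 enters row 2 and ejects 2; 2 enters row 1 and ejects 1. So w(9) = 1. P is now [[2, 5, 6, 7, 10], [3, 9], [4]].
Step i=8: Q has 8 at row 1, column 5; remove that cell from P, ejecting 10. So w(8) = 10. P is now [[2, 5, 6, 7], [3, 9], [4]].
Step i=7: Q has 7 at row 2, column 2; remove 9 from row 2 of P and reverse-bump: 9 enters row 1 and ejects 7. So w(7) = 7. P is now [[2, 5, 6, 9], [3], [4]].
Step i=6: Q has 6 at row 1, column 4; remove that cell from P, ejecting 9. So w(6) = 9. P is now [[2, 5, 6], [3], [4]].
Step i=5: Q has 5 at row 3, column 1; remove 4 from row 3 of P and reverse-bump: 4 enters row 2 and ejects 3; 3 enters row 1 and ejects 2. So w(5) = 2. P is now [[3, 5, 6], [4]].
Step i=4: Q has 4 at row 2, column 1; remove 4 from row 2 of P and reverse-bump: 4 enters row 1 and ejects 3. So w(4) = 3. P is now [[4, 5, 6]].
Step i=3: Q has 3 at row 1, column 3; remove that cell from P, ejecting 6. So w(3) = 6. P is now [[4, 5]].
Step i=2: Q has 2 at row 1, column 2; remove that cell from P, ejecting 5. So w(2) = 5. P is now [[4]].
Step i=1: Q has 1 at row 1, column 1; remove that cell from P, ejecting 4. So w(1) = 4. P is now [].

So w = 4 5 6 3 2 9 7 10 1 8.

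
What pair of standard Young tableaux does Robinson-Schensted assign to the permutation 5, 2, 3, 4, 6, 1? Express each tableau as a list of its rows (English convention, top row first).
Insert each entry of the permutation into P by Schensted row insertion, recording in Q the position of each new cell.

Insert 5: appended to row 1. P = [[5]].
Insert 2: 2 bumps 5 from row 1; 5 starts row 2. P = [[2], [5]].
Insert 3: appended to row 1. P = [[2, 3], [5]].
Insert 4: appended to row 1. P = [[2, 3, 4], [5]].
Insert 6: appended to row 1. P = [[2, 3, 4, 6], [5]].
Insert 1: 1 bumps 2 from row 1; 2 bumps 5 from row 2; 5 starts row 3. P = [[1, 3, 4, 6], [2], [5]].

So P = [[1, 3, 4, 6], [2], [5]], Q = [[1, 3, 4, 5], [2], [6]].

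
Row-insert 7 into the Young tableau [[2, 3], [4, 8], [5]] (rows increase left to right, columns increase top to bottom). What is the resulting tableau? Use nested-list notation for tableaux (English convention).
[[2, 3, 7], [4, 8], [5]]

7 is larger than every entry of row 1, so it is appended to row 1. The new tableau is [[2, 3, 7], [4, 8], [5]].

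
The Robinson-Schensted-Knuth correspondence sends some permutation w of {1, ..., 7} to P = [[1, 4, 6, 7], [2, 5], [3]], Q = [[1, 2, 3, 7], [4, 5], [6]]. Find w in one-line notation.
Reverse the RSK construction: for i from n down to 1, find the cell of Q containing i, remove the entry at that cell from P, and reverse-bump it up through P; the value ejected from row 1 is w(i).

Step i=7: Q has 7 at row 1, column 4; remove that cell from P, ejecting 7. So w(7) = 7. P is now [[1, 4, 6], [2, 5], [3]].
Step i=6: Q has 6 at row 3, column 1; remove 3 from row 3 of P and reverse-bump: 3 enters row 2 and ejects 2; 2 enters row 1 and ejects 1. So w(6) = 1. P is now [[2, 4, 6], [3, 5]].
Step i=5: Q has 5 at row 2, column 2; remove 5 from row 2 of P and reverse-bump: 5 enters row 1 and ejects 4. So w(5) = 4. P is now [[2, 5, 6], [3]].
Step i=4: Q has 4 at row 2, column 1; remove 3 from row 2 of P and reverse-bump: 3 enters row 1 and ejects 2. So w(4) = 2. P is now [[3, 5, 6]].
Step i=3: Q has 3 at row 1, column 3; remove that cell from P, ejecting 6. So w(3) = 6. P is now [[3, 5]].
Step i=2: Q has 2 at row 1, column 2; remove that cell from P, ejecting 5. So w(2) = 5. P is now [[3]].
Step i=1: Q has 1 at row 1, column 1; remove that cell from P, ejecting 3. So w(1) = 3. P is now [].

So w = 3 5 6 2 4 1 7.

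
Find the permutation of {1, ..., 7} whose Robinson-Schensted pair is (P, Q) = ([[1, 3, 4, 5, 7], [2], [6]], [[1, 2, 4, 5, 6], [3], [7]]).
Reverse RSK: for i = n, n-1, ..., 1, locate i in Q, remove the corresponding corner cell from P, and reverse-bump its entry up through P; the value ejected from row 1 is w(i).

So w = 2 6 3 4 5 7 1.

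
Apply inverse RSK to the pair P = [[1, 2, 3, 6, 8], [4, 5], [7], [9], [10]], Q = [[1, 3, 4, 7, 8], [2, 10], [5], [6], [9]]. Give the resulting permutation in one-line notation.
Reverse the RSK construction: for i from n down to 1, find the cell of Q containing i, remove the entry at that cell from P, and reverse-bump it up through P; the value ejected from row 1 is w(i).

Step i=10: Q has 10 at row 2, column 2; remove 5 from row 2 of P and reverse-bump: 5 enters row 1 and ejects 3. So w(10) = 3. P is now [[1, 2, 5, 6, 8], [4], [7], [9], [10]].
Step i=9: Q has 9 at row 5, column 1; remove 10 from row 5 of P and reverse-bump: 10 enters row 4 and ejects 9; 9 enters row 3 and ejects 7; 7 enters row 2 and ejects 4; 4 enters row 1 and ejects 2. So w(9) = 2. P is now [[1, 4, 5, 6, 8], [7], [9], [10]].
Step i=8: Q has 8 at row 1, column 5; remove that cell from P, ejecting 8. So w(8) = 8. P is now [[1, 4, 5, 6], [7], [9], [10]].
Step i=7: Q has 7 at row 1, column 4; remove that cell from P, ejecting 6. So w(7) = 6. P is now [[1, 4, 5], [7], [9], [10]].
Step i=6: Q has 6 at row 4, column 1; remove 10 from row 4 of P and reverse-bump: 10 enters row 3 and ejects 9; 9 enters row 2 and ejects 7; 7 enters row 1 and ejects 5. So w(6) = 5. P is now [[1, 4, 7], [9], [10]].
Step i=5: Q has 5 at row 3, column 1; remove 10 from row 3 of P and reverse-bump: 10 enters row 2 and ejects 9; 9 enters row 1 and ejects 7. So w(5) = 7. P is now [[1, 4, 9], [10]].
Step i=4: Q has 4 at row 1, column 3; remove that cell from P, ejecting 9. So w(4) = 9. P is now [[1, 4], [10]].
Step i=3: Q has 3 at row 1, column 2; remove that cell from P, ejecting 4. So w(3) = 4. P is now [[1], [10]].
Step i=2: Q has 2 at row 2, column 1; remove 10 from row 2 of P and reverse-bump: 10 enters row 1 and ejects 1. So w(2) = 1. P is now [[10]].
Step i=1: Q has 1 at row 1, column 1; remove that cell from P, ejecting 10. So w(1) = 10. P is now [].

So w = 10 1 4 9 7 5 6 8 2 3.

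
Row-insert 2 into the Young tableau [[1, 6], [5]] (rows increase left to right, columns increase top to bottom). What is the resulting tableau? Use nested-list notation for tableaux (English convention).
[[1, 2], [5, 6]]

In row 1, 2 replaces 6 (the leftmost entry greater than 2); 6 is bumped to row 2. 6 is appended to row 2. The new tableau is [[1, 2], [5, 6]].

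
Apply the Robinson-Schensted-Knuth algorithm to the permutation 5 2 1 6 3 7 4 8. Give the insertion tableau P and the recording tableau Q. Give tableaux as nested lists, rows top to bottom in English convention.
Insert each entry of the permutation into P by Schensted row insertion, recording in Q the position of each new cell.

Insert 5: appended to row 1. P = [[5]].
Insert 2: 2 bumps 5 from row 1; 5 starts row 2. P = [[2], [5]].
Insert 1: 1 bumps 2 from row 1; 2 bumps 5 from row 2; 5 starts row 3. P = [[1], [2], [5]].
Insert 6: appended to row 1. P = [[1, 6], [2], [5]].
Insert 3: 3 bumps 6 from row 1; 6 appends to row 2. P = [[1, 3], [2, 6], [5]].
Insert 7: appended to row 1. P = [[1, 3, 7], [2, 6], [5]].
Insert 4: 4 bumps 7 from row 1; 7 appends to row 2. P = [[1, 3, 4], [2, 6, 7], [5]].
Insert 8: appended to row 1. P = [[1, 3, 4, 8], [2, 6, 7], [5]].

So P = [[1, 3, 4, 8], [2, 6, 7], [5]], Q = [[1, 4, 6, 8], [2, 5, 7], [3]].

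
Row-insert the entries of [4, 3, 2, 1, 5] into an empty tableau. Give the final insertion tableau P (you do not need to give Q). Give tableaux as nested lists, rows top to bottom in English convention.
P = [[1, 5], [2], [3], [4]]

After inserting 4: P = [[4]].
After inserting 3: P = [[3], [4]].
After inserting 2: P = [[2], [3], [4]].
After inserting 1: P = [[1], [2], [3], [4]].
After inserting 5: P = [[1, 5], [2], [3], [4]].

So P = [[1, 5], [2], [3], [4]].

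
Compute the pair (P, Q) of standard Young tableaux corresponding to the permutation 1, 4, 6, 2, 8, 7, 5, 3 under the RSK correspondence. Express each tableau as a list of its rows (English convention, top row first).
P = [[1, 2, 3, 7], [4, 5], [6], [8]], Q = [[1, 2, 3, 5], [4, 6], [7], [8]]

Insert each entry of the permutation into P by Schensted row insertion, recording in Q the position of each new cell.

Insert 1: appended to row 1. P = [[1]].
Insert 4: appended to row 1. P = [[1, 4]].
Insert 6: appended to row 1. P = [[1, 4, 6]].
Insert 2: 2 bumps 4 from row 1; 4 starts row 2. P = [[1, 2, 6], [4]].
Insert 8: appended to row 1. P = [[1, 2, 6, 8], [4]].
Insert 7: 7 bumps 8 from row 1; 8 appends to row 2. P = [[1, 2, 6, 7], [4, 8]].
Insert 5: 5 bumps 6 from row 1; 6 bumps 8 from row 2; 8 starts row 3. P = [[1, 2, 5, 7], [4, 6], [8]].
Insert 3: 3 bumps 5 from row 1; 5 bumps 6 from row 2; 6 bumps 8 from row 3; 8 starts row 4. P = [[1, 2, 3, 7], [4, 5], [6], [8]].

So P = [[1, 2, 3, 7], [4, 5], [6], [8]], Q = [[1, 2, 3, 5], [4, 6], [7], [8]].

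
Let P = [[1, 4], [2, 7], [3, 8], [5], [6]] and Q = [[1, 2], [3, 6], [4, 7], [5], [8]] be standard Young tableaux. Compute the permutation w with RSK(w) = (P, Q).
6 8 5 3 2 7 4 1

Reverse the RSK construction: for i from n down to 1, find the cell of Q containing i, remove the entry at that cell from P, and reverse-bump it up through P; the value ejected from row 1 is w(i).

Step i=8: Q has 8 at row 5, column 1; remove 6 from row 5 of P and reverse-bump: 6 enters row 4 and ejects 5; 5 enters row 3 and ejects 3; 3 enters row 2 and ejects 2; 2 enters row 1 and ejects 1. So w(8) = 1. P is now [[2, 4], [3, 7], [5, 8], [6]].
Step i=7: Q has 7 at row 3, column 2; remove 8 from row 3 of P and reverse-bump: 8 enters row 2 and ejects 7; 7 enters row 1 and ejects 4. So w(7) = 4. P is now [[2, 7], [3, 8], [5], [6]].
Step i=6: Q has 6 at row 2, column 2; remove 8 from row 2 of P and reverse-bump: 8 enters row 1 and ejects 7. So w(6) = 7. P is now [[2, 8], [3], [5], [6]].
Step i=5: Q has 5 at row 4, column 1; remove 6 from row 4 of P and reverse-bump: 6 enters row 3 and ejects 5; 5 enters row 2 and ejects 3; 3 enters row 1 and ejects 2. So w(5) = 2. P is now [[3, 8], [5], [6]].
Step i=4: Q has 4 at row 3, column 1; remove 6 from row 3 of P and reverse-bump: 6 enters row 2 and ejects 5; 5 enters row 1 and ejects 3. So w(4) = 3. P is now [[5, 8], [6]].
Step i=3: Q has 3 at row 2, column 1; remove 6 from row 2 of P and reverse-bump: 6 enters row 1 and ejects 5. So w(3) = 5. P is now [[6, 8]].
Step i=2: Q has 2 at row 1, column 2; remove that cell from P, ejecting 8. So w(2) = 8. P is now [[6]].
Step i=1: Q has 1 at row 1, column 1; remove that cell from P, ejecting 6. So w(1) = 6. P is now [].

So w = 6 8 5 3 2 7 4 1.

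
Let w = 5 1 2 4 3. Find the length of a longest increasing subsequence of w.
3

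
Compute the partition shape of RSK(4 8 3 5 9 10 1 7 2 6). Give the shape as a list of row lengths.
Row-insert each entry into an empty tableau.

After inserting 4: P = [[4]].
After inserting 8: P = [[4, 8]].
After inserting 3: P = [[3, 8], [4]].
After inserting 5: P = [[3, 5], [4, 8]].
After inserting 9: P = [[3, 5, 9], [4, 8]].
After inserting 10: P = [[3, 5, 9, 10], [4, 8]].
After inserting 1: P = [[1, 5, 9, 10], [3, 8], [4]].
After inserting 7: P = [[1, 5, 7, 10], [3, 8, 9], [4]].
After inserting 2: P = [[1, 2, 7, 10], [3, 5, 9], [4, 8]].
After inserting 6: P = [[1, 2, 6, 10], [3, 5, 7], [4, 8, 9]].

The final insertion tableau P = [[1, 2, 6, 10], [3, 5, 7], [4, 8, 9]] has shape [4, 3, 3].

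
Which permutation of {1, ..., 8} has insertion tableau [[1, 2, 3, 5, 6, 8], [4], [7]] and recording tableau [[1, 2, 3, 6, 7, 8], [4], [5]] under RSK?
Reverse the RSK construction: for i from n down to 1, find the cell of Q containing i, remove the entry at that cell from P, and reverse-bump it up through P; the value ejected from row 1 is w(i).

Step i=8: Q has 8 at row 1, column 6; remove that cell from P, ejecting 8. So w(8) = 8. P is now [[1, 2, 3, 5, 6], [4], [7]].
Step i=7: Q has 7 at row 1, column 5; remove that cell from P, ejecting 6. So w(7) = 6. P is now [[1, 2, 3, 5], [4], [7]].
Step i=6: Q has 6 at row 1, column 4; remove that cell from P, ejecting 5. So w(6) = 5. P is now [[1, 2, 3], [4], [7]].
Step i=5: Q has 5 at row 3, column 1; remove 7 from row 3 of P and reverse-bump: 7 enters row 2 and ejects 4; 4 enters row 1 and ejects 3. So w(5) = 3. P is now [[1, 2, 4], [7]].
Step i=4: Q has 4 at row 2, column 1; remove 7 from row 2 of P and reverse-bump: 7 enters row 1 and ejects 4. So w(4) = 4. P is now [[1, 2, 7]].
Step i=3: Q has 3 at row 1, column 3; remove that cell from P, ejecting 7. So w(3) = 7. P is now [[1, 2]].
Step i=2: Q has 2 at row 1, column 2; remove that cell from P, ejecting 2. So w(2) = 2. P is now [[1]].
Step i=1: Q has 1 at row 1, column 1; remove that cell from P, ejecting 1. So w(1) = 1. P is now [].

So w = 1 2 7 4 3 5 6 8.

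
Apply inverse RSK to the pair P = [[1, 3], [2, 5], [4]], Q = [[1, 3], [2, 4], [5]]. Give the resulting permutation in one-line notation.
Reverse the RSK construction: for i from n down to 1, find the cell of Q containing i, remove the entry at that cell from P, and reverse-bump it up through P; the value ejected from row 1 is w(i).

Step i=5: Q has 5 at row 3, column 1; remove 4 from row 3 of P and reverse-bump: 4 enters row 2 and ejects 2; 2 enters row 1 and ejects 1. So w(5) = 1. P is now [[2, 3], [4, 5]].
Step i=4: Q has 4 at row 2, column 2; remove 5 from row 2 of P and reverse-bump: 5 enters row 1 and ejects 3. So w(4) = 3. P is now [[2, 5], [4]].
Step i=3: Q has 3 at row 1, column 2; remove that cell from P, ejecting 5. So w(3) = 5. P is now [[2], [4]].
Step i=2: Q has 2 at row 2, column 1; remove 4 from row 2 of P and reverse-bump: 4 enters row 1 and ejects 2. So w(2) = 2. P is now [[4]].
Step i=1: Q has 1 at row 1, column 1; remove that cell from P, ejecting 4. So w(1) = 4. P is now [].

So w = 4 2 5 3 1.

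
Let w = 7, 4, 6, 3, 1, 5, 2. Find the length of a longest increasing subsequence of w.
2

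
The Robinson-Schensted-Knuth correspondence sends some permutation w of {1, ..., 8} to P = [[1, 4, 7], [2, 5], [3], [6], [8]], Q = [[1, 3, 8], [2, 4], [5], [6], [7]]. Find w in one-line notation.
Reverse the RSK construction: for i from n down to 1, find the cell of Q containing i, remove the entry at that cell from P, and reverse-bump it up through P; the value ejected from row 1 is w(i).

Step i=8: Q has 8 at row 1, column 3; remove that cell from P, ejecting 7. So w(8) = 7. P is now [[1, 4], [2, 5], [3], [6], [8]].
Step i=7: Q has 7 at row 5, column 1; remove 8 from row 5 of P and reverse-bump: 8 enters row 4 and ejects 6; 6 enters row 3 and ejects 3; 3 enters row 2 and ejects 2; 2 enters row 1 and ejects 1. So w(7) = 1. P is now [[2, 4], [3, 5], [6], [8]].
Step i=6: Q has 6 at row 4, column 1; remove 8 from row 4 of P and reverse-bump: 8 enters row 3 and ejects 6; 6 enters row 2 and ejects 5; 5 enters row 1 and ejects 4. So w(6) = 4. P is now [[2, 5], [3, 6], [8]].
Step i=5: Q has 5 at row 3, column 1; remove 8 from row 3 of P and reverse-bump: 8 enters row 2 and ejects 6; 6 enters row 1 and ejects 5. So w(5) = 5. P is now [[2, 6], [3, 8]].
Step i=4: Q has 4 at row 2, column 2; remove 8 from row 2 of P and reverse-bump: 8 enters row 1 and ejects 6. So w(4) = 6. P is now [[2, 8], [3]].
Step i=3: Q has 3 at row 1, column 2; remove that cell from P, ejecting 8. So w(3) = 8. P is now [[2], [3]].
Step i=2: Q has 2 at row 2, column 1; remove 3 from row 2 of P and reverse-bump: 3 enters row 1 and ejects 2. So w(2) = 2. P is now [[3]].
Step i=1: Q has 1 at row 1, column 1; remove that cell from P, ejecting 3. So w(1) = 3. P is now [].

So w = 3 2 8 6 5 4 1 7.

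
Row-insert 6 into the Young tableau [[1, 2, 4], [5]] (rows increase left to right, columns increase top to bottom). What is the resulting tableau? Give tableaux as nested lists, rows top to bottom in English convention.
[[1, 2, 4, 6], [5]]

6 is larger than every entry of row 1, so it is appended to row 1. The new tableau is [[1, 2, 4, 6], [5]].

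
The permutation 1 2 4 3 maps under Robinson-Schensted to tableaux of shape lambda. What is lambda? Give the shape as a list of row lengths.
Row-insert each entry into an empty tableau.

After inserting 1: P = [[1]].
After inserting 2: P = [[1, 2]].
After inserting 4: P = [[1, 2, 4]].
After inserting 3: P = [[1, 2, 3], [4]].

The final insertion tableau P = [[1, 2, 3], [4]] has shape [3, 1].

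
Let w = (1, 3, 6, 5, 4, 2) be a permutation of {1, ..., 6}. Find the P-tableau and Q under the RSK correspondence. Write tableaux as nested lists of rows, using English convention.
P = [[1, 2, 4], [3], [5], [6]], Q = [[1, 2, 3], [4], [5], [6]]

Insert each entry of the permutation into P by Schensted row insertion, recording in Q the position of each new cell.

Insert 1: appended to row 1. P = [[1]].
Insert 3: appended to row 1. P = [[1, 3]].
Insert 6: appended to row 1. P = [[1, 3, 6]].
Insert 5: 5 bumps 6 from row 1; 6 starts row 2. P = [[1, 3, 5], [6]].
Insert 4: 4 bumps 5 from row 1; 5 bumps 6 from row 2; 6 starts row 3. P = [[1, 3, 4], [5], [6]].
Insert 2: 2 bumps 3 from row 1; 3 bumps 5 from row 2; 5 bumps 6 from row 3; 6 starts row 4. P = [[1, 2, 4], [3], [5], [6]].

So P = [[1, 2, 4], [3], [5], [6]], Q = [[1, 2, 3], [4], [5], [6]].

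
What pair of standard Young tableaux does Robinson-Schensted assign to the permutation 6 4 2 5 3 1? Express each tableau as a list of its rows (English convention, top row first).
P = [[1, 3], [2, 5], [4], [6]], Q = [[1, 4], [2, 5], [3], [6]]

Insert each entry of the permutation into P by Schensted row insertion, recording in Q the position of each new cell.

Insert 6: appended to row 1. P = [[6]].
Insert 4: 4 bumps 6 from row 1; 6 starts row 2. P = [[4], [6]].
Insert 2: 2 bumps 4 from row 1; 4 bumps 6 from row 2; 6 starts row 3. P = [[2], [4], [6]].
Insert 5: appended to row 1. P = [[2, 5], [4], [6]].
Insert 3: 3 bumps 5 from row 1; 5 appends to row 2. P = [[2, 3], [4, 5], [6]].
Insert 1: 1 bumps 2 from row 1; 2 bumps 4 from row 2; 4 bumps 6 from row 3; 6 starts row 4. P = [[1, 3], [2, 5], [4], [6]].

So P = [[1, 3], [2, 5], [4], [6]], Q = [[1, 4], [2, 5], [3], [6]].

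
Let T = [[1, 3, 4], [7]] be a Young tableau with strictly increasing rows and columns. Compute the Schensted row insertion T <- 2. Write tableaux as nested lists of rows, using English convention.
[[1, 2, 4], [3], [7]]

In row 1, 2 replaces 3 (the leftmost entry greater than 2); 3 is bumped to row 2. In row 2, 3 replaces 7 (the leftmost entry greater than 3); 7 is bumped to row 3. 7 starts a new row 3. The new tableau is [[1, 2, 4], [3], [7]].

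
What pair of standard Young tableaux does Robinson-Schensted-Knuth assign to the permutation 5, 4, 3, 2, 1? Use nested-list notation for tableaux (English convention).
P = [[1], [2], [3], [4], [5]], Q = [[1], [2], [3], [4], [5]]

Insert each entry of the permutation into P by Schensted row insertion, recording in Q the position of each new cell.

After inserting 5: P = [[5]].
After inserting 4: P = [[4], [5]].
After inserting 3: P = [[3], [4], [5]].
After inserting 2: P = [[2], [3], [4], [5]].
After inserting 1: P = [[1], [2], [3], [4], [5]].

So P = [[1], [2], [3], [4], [5]], Q = [[1], [2], [3], [4], [5]].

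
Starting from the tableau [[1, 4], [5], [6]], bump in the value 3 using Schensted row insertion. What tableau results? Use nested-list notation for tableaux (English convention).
[[1, 3], [4], [5], [6]]

In row 1, 3 replaces 4 (the leftmost entry greater than 3); 4 is bumped to row 2. In row 2, 4 replaces 5 (the leftmost entry greater than 4); 5 is bumped to row 3. In row 3, 5 replaces 6 (the leftmost entry greater than 5); 6 is bumped to row 4. 6 starts a new row 4. The new tableau is [[1, 3], [4], [5], [6]].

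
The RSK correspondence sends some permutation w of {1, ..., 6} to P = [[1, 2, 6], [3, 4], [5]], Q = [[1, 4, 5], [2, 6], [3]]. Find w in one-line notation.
Reverse the RSK construction: for i from n down to 1, find the cell of Q containing i, remove the entry at that cell from P, and reverse-bump it up through P; the value ejected from row 1 is w(i).

Step i=6: Q has 6 at row 2, column 2; remove 4 from row 2 of P and reverse-bump: 4 enters row 1 and ejects 2. So w(6) = 2. P is now [[1, 4, 6], [3], [5]].
Step i=5: Q has 5 at row 1, column 3; remove that cell from P, ejecting 6. So w(5) = 6. P is now [[1, 4], [3], [5]].
Step i=4: Q has 4 at row 1, column 2; remove that cell from P, ejecting 4. So w(4) = 4. P is now [[1], [3], [5]].
Step i=3: Q has 3 at row 3, column 1; remove 5 from row 3 of P and reverse-bump: 5 enters row 2 and ejects 3; 3 enters row 1 and ejects 1. So w(3) = 1. P is now [[3], [5]].
Step i=2: Q has 2 at row 2, column 1; remove 5 from row 2 of P and reverse-bump: 5 enters row 1 and ejects 3. So w(2) = 3. P is now [[5]].
Step i=1: Q has 1 at row 1, column 1; remove that cell from P, ejecting 5. So w(1) = 5. P is now [].

So w = 5 3 1 4 6 2.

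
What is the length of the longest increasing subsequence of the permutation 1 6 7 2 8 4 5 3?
4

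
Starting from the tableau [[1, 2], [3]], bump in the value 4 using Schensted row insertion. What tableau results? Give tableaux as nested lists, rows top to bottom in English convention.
4 is larger than every entry of row 1, so it is appended to row 1. The new tableau is [[1, 2, 4], [3]].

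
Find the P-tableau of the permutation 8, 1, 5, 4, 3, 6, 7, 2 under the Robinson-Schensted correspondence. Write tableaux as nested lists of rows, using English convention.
P = [[1, 2, 6, 7], [3], [4], [5], [8]]

Insert 8: appended to row 1. P = [[8]].
Insert 1: 1 bumps 8 from row 1; 8 starts row 2. P = [[1], [8]].
Insert 5: appended to row 1. P = [[1, 5], [8]].
Insert 4: 4 bumps 5 from row 1; 5 bumps 8 from row 2; 8 starts row 3. P = [[1, 4], [5], [8]].
Insert 3: 3 bumps 4 from row 1; 4 bumps 5 from row 2; 5 bumps 8 from row 3; 8 starts row 4. P = [[1, 3], [4], [5], [8]].
Insert 6: appended to row 1. P = [[1, 3, 6], [4], [5], [8]].
Insert 7: appended to row 1. P = [[1, 3, 6, 7], [4], [5], [8]].
Insert 2: 2 bumps 3 from row 1; 3 bumps 4 from row 2; 4 bumps 5 from row 3; 5 bumps 8 from row 4; 8 starts row 5. P = [[1, 2, 6, 7], [3], [4], [5], [8]].

So P = [[1, 2, 6, 7], [3], [4], [5], [8]].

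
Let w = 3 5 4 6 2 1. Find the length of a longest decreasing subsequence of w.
4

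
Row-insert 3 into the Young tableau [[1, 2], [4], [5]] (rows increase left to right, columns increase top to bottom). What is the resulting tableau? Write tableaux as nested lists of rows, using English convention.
[[1, 2, 3], [4], [5]]

3 is larger than every entry of row 1, so it is appended to row 1. The new tableau is [[1, 2, 3], [4], [5]].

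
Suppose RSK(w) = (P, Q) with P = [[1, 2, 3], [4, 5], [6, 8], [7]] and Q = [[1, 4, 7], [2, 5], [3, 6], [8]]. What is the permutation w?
Reverse the RSK construction: for i from n down to 1, find the cell of Q containing i, remove the entry at that cell from P, and reverse-bump it up through P; the value ejected from row 1 is w(i).

Step i=8: Q has 8 at row 4, column 1; remove 7 from row 4 of P and reverse-bump: 7 enters row 3 and ejects 6; 6 enters row 2 and ejects 5; 5 enters row 1 and ejects 3. So w(8) = 3. P is now [[1, 2, 5], [4, 6], [7, 8]].
Step i=7: Q has 7 at row 1, column 3; remove that cell from P, ejecting 5. So w(7) = 5. P is now [[1, 2], [4, 6], [7, 8]].
Step i=6: Q has 6 at row 3, column 2; remove 8 from row 3 of P and reverse-bump: 8 enters row 2 and ejects 6; 6 enters row 1 and ejects 2. So w(6) = 2. P is now [[1, 6], [4, 8], [7]].
Step i=5: Q has 5 at row 2, column 2; remove 8 from row 2 of P and reverse-bump: 8 enters row 1 and ejects 6. So w(5) = 6. P is now [[1, 8], [4], [7]].
Step i=4: Q has 4 at row 1, column 2; remove that cell from P, ejecting 8. So w(4) = 8. P is now [[1], [4], [7]].
Step i=3: Q has 3 at row 3, column 1; remove 7 from row 3 of P and reverse-bump: 7 enters row 2 and ejects 4; 4 enters row 1 and ejects 1. So w(3) = 1. P is now [[4], [7]].
Step i=2: Q has 2 at row 2, column 1; remove 7 from row 2 of P and reverse-bump: 7 enters row 1 and ejects 4. So w(2) = 4. P is now [[7]].
Step i=1: Q has 1 at row 1, column 1; remove that cell from P, ejecting 7. So w(1) = 7. P is now [].

So w = 7 4 1 8 6 2 5 3.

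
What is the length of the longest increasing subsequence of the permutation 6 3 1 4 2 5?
3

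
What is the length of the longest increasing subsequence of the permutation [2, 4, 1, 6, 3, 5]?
3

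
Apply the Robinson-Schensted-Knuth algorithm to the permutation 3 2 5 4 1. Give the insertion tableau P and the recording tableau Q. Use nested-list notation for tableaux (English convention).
Insert each entry of the permutation into P by Schensted row insertion, recording in Q the position of each new cell.

Insert 3: appended to row 1. P = [[3]].
Insert 2: 2 bumps 3 from row 1; 3 starts row 2. P = [[2], [3]].
Insert 5: appended to row 1. P = [[2, 5], [3]].
Insert 4: 4 bumps 5 from row 1; 5 appends to row 2. P = [[2, 4], [3, 5]].
Insert 1: 1 bumps 2 from row 1; 2 bumps 3 from row 2; 3 starts row 3. P = [[1, 4], [2, 5], [3]].

So P = [[1, 4], [2, 5], [3]], Q = [[1, 3], [2, 4], [5]].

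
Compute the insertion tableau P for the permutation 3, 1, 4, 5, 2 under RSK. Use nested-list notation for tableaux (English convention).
Insert 3: appended to row 1. P = [[3]].
Insert 1: 1 bumps 3 from row 1; 3 starts row 2. P = [[1], [3]].
Insert 4: appended to row 1. P = [[1, 4], [3]].
Insert 5: appended to row 1. P = [[1, 4, 5], [3]].
Insert 2: 2 bumps 4 from row 1; 4 appends to row 2. P = [[1, 2, 5], [3, 4]].

So P = [[1, 2, 5], [3, 4]].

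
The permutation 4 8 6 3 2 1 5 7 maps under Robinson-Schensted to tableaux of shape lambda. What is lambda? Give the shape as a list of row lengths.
Row-insert each entry into an empty tableau.

After inserting 4: P = [[4]].
After inserting 8: P = [[4, 8]].
After inserting 6: P = [[4, 6], [8]].
After inserting 3: P = [[3, 6], [4], [8]].
After inserting 2: P = [[2, 6], [3], [4], [8]].
After inserting 1: P = [[1, 6], [2], [3], [4], [8]].
After inserting 5: P = [[1, 5], [2, 6], [3], [4], [8]].
After inserting 7: P = [[1, 5, 7], [2, 6], [3], [4], [8]].

The final insertion tableau P = [[1, 5, 7], [2, 6], [3], [4], [8]] has shape [3, 2, 1, 1, 1].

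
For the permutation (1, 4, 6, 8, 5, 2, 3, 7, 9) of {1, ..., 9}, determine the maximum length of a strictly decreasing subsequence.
3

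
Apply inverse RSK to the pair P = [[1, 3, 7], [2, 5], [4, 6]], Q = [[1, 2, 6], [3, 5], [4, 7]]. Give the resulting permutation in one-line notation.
Reverse RSK: for i = n, n-1, ..., 1, locate i in Q, remove the corresponding corner cell from P, and reverse-bump its entry up through P; the value ejected from row 1 is w(i).

So w = 4 6 2 1 5 7 3.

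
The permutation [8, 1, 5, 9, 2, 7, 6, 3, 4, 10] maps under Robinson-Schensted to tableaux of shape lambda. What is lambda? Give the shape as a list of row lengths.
[5, 2, 2, 1]

RSK row insertion gives P = [[1, 2, 3, 4, 10], [5, 6], [7, 9], [8]], which has shape [5, 2, 2, 1].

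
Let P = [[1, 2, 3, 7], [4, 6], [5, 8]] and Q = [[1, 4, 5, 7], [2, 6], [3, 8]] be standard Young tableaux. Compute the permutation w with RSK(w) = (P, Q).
Reverse the RSK construction: for i from n down to 1, find the cell of Q containing i, remove the entry at that cell from P, and reverse-bump it up through P; the value ejected from row 1 is w(i).

Step i=8: Q has 8 at row 3, column 2; remove 8 from row 3 of P and reverse-bump: 8 enters row 2 and ejects 6; 6 enters row 1 and ejects 3. So w(8) = 3. P is now [[1, 2, 6, 7], [4, 8], [5]].
Step i=7: Q has 7 at row 1, column 4; remove that cell from P, ejecting 7. So w(7) = 7. P is now [[1, 2, 6], [4, 8], [5]].
Step i=6: Q has 6 at row 2, column 2; remove 8 from row 2 of P and reverse-bump: 8 enters row 1 and ejects 6. So w(6) = 6. P is now [[1, 2, 8], [4], [5]].
Step i=5: Q has 5 at row 1, column 3; remove that cell from P, ejecting 8. So w(5) = 8. P is now [[1, 2], [4], [5]].
Step i=4: Q has 4 at row 1, column 2; remove that cell from P, ejecting 2. So w(4) = 2. P is now [[1], [4], [5]].
Step i=3: Q has 3 at row 3, column 1; remove 5 from row 3 of P and reverse-bump: 5 enters row 2 and ejects 4; 4 enters row 1 and ejects 1. So w(3) = 1. P is now [[4], [5]].
Step i=2: Q has 2 at row 2, column 1; remove 5 from row 2 of P and reverse-bump: 5 enters row 1 and ejects 4. So w(2) = 4. P is now [[5]].
Step i=1: Q has 1 at row 1, column 1; remove that cell from P, ejecting 5. So w(1) = 5. P is now [].

So w = 5 4 1 2 8 6 7 3.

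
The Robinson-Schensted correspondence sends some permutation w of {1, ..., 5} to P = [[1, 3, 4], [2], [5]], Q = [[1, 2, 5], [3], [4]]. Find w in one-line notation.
Reverse the RSK construction: for i from n down to 1, find the cell of Q containing i, remove the entry at that cell from P, and reverse-bump it up through P; the value ejected from row 1 is w(i).

Step i=5: Q has 5 at row 1, column 3; remove that cell from P, ejecting 4. So w(5) = 4. P is now [[1, 3], [2], [5]].
Step i=4: Q has 4 at row 3, column 1; remove 5 from row 3 of P and reverse-bump: 5 enters row 2 and ejects 2; 2 enters row 1 and ejects 1. So w(4) = 1. P is now [[2, 3], [5]].
Step i=3: Q has 3 at row 2, column 1; remove 5 from row 2 of P and reverse-bump: 5 enters row 1 and ejects 3. So w(3) = 3. P is now [[2, 5]].
Step i=2: Q has 2 at row 1, column 2; remove that cell from P, ejecting 5. So w(2) = 5. P is now [[2]].
Step i=1: Q has 1 at row 1, column 1; remove that cell from P, ejecting 2. So w(1) = 2. P is now [].

So w = 2 5 3 1 4.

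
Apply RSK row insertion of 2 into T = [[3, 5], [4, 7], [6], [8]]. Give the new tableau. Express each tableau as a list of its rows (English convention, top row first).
[[2, 5], [3, 7], [4], [6], [8]]

In row 1, 2 replaces 3 (the leftmost entry greater than 2); 3 is bumped to row 2. In row 2, 3 replaces 4 (the leftmost entry greater than 3); 4 is bumped to row 3. In row 3, 4 replaces 6 (the leftmost entry greater than 4); 6 is bumped to row 4. In row 4, 6 replaces 8 (the leftmost entry greater than 6); 8 is bumped to row 5. 8 starts a new row 5. The new tableau is [[2, 5], [3, 7], [4], [6], [8]].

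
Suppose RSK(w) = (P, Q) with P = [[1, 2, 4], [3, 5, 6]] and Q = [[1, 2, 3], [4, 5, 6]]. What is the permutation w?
3 5 6 1 2 4

Reverse the RSK construction: for i from n down to 1, find the cell of Q containing i, remove the entry at that cell from P, and reverse-bump it up through P; the value ejected from row 1 is w(i).

Step i=6: Q has 6 at row 2, column 3; remove 6 from row 2 of P and reverse-bump: 6 enters row 1 and ejects 4. So w(6) = 4. P is now [[1, 2, 6], [3, 5]].
Step i=5: Q has 5 at row 2, column 2; remove 5 from row 2 of P and reverse-bump: 5 enters row 1 and ejects 2. So w(5) = 2. P is now [[1, 5, 6], [3]].
Step i=4: Q has 4 at row 2, column 1; remove 3 from row 2 of P and reverse-bump: 3 enters row 1 and ejects 1. So w(4) = 1. P is now [[3, 5, 6]].
Step i=3: Q has 3 at row 1, column 3; remove that cell from P, ejecting 6. So w(3) = 6. P is now [[3, 5]].
Step i=2: Q has 2 at row 1, column 2; remove that cell from P, ejecting 5. So w(2) = 5. P is now [[3]].
Step i=1: Q has 1 at row 1, column 1; remove that cell from P, ejecting 3. So w(1) = 3. P is now [].

So w = 3 5 6 1 2 4.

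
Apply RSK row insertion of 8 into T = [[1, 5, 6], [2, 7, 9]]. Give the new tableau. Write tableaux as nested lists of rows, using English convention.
8 is larger than every entry of row 1, so it is appended to row 1. The new tableau is [[1, 5, 6, 8], [2, 7, 9]].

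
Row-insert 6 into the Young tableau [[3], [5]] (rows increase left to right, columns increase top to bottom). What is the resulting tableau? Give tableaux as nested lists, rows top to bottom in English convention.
[[3, 6], [5]]

6 is larger than every entry of row 1, so it is appended to row 1. The new tableau is [[3, 6], [5]].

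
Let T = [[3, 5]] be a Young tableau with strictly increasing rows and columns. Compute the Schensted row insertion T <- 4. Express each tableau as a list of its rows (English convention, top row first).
In row 1, 4 replaces 5 (the leftmost entry greater than 4); 5 is bumped to row 2. 5 starts a new row 2. The new tableau is [[3, 4], [5]].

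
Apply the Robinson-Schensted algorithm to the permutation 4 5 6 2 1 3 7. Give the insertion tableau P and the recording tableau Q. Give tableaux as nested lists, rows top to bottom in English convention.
P = [[1, 3, 6, 7], [2, 5], [4]], Q = [[1, 2, 3, 7], [4, 6], [5]]

Insert each entry of the permutation into P by Schensted row insertion, recording in Q the position of each new cell.

Insert 4: appended to row 1. P = [[4]].
Insert 5: appended to row 1. P = [[4, 5]].
Insert 6: appended to row 1. P = [[4, 5, 6]].
Insert 2: 2 bumps 4 from row 1; 4 starts row 2. P = [[2, 5, 6], [4]].
Insert 1: 1 bumps 2 from row 1; 2 bumps 4 from row 2; 4 starts row 3. P = [[1, 5, 6], [2], [4]].
Insert 3: 3 bumps 5 from row 1; 5 appends to row 2. P = [[1, 3, 6], [2, 5], [4]].
Insert 7: appended to row 1. P = [[1, 3, 6, 7], [2, 5], [4]].

So P = [[1, 3, 6, 7], [2, 5], [4]], Q = [[1, 2, 3, 7], [4, 6], [5]].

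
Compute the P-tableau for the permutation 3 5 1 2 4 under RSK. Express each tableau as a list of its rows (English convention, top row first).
Insert 3: appended to row 1. P = [[3]].
Insert 5: appended to row 1. P = [[3, 5]].
Insert 1: 1 bumps 3 from row 1; 3 starts row 2. P = [[1, 5], [3]].
Insert 2: 2 bumps 5 from row 1; 5 appends to row 2. P = [[1, 2], [3, 5]].
Insert 4: appended to row 1. P = [[1, 2, 4], [3, 5]].

So P = [[1, 2, 4], [3, 5]].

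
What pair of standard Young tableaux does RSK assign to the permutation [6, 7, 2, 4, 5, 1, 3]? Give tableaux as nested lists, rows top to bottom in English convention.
Insert each entry of the permutation into P by Schensted row insertion, recording in Q the position of each new cell.

Insert 6: appended to row 1. P = [[6]], Q = [[1]].
Insert 7: appended to row 1. P = [[6, 7]], Q = [[1, 2]].
Insert 2: 2 bumps 6 from row 1; 6 starts row 2. P = [[2, 7], [6]], Q = [[1, 2], [3]].
Insert 4: 4 bumps 7 from row 1; 7 appends to row 2. P = [[2, 4], [6, 7]], Q = [[1, 2], [3, 4]].
Insert 5: appended to row 1. P = [[2, 4, 5], [6, 7]], Q = [[1, 2, 5], [3, 4]].
Insert 1: 1 bumps 2 from row 1; 2 bumps 6 from row 2; 6 starts row 3. P = [[1, 4, 5], [2, 7], [6]], Q = [[1, 2, 5], [3, 4], [6]].
Insert 3: 3 bumps 4 from row 1; 4 bumps 7 from row 2; 7 appends to row 3. P = [[1, 3, 5], [2, 4], [6, 7]], Q = [[1, 2, 5], [3, 4], [6, 7]].

So P = [[1, 3, 5], [2, 4], [6, 7]], Q = [[1, 2, 5], [3, 4], [6, 7]].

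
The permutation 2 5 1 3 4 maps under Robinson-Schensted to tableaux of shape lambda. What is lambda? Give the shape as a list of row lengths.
[3, 2]

Row-insert each entry into an empty tableau.

After inserting 2: P = [[2]].
After inserting 5: P = [[2, 5]].
After inserting 1: P = [[1, 5], [2]].
After inserting 3: P = [[1, 3], [2, 5]].
After inserting 4: P = [[1, 3, 4], [2, 5]].

The final insertion tableau P = [[1, 3, 4], [2, 5]] has shape [3, 2].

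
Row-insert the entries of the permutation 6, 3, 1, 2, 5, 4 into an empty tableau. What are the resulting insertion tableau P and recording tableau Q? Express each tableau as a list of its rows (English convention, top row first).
P = [[1, 2, 4], [3, 5], [6]], Q = [[1, 4, 5], [2, 6], [3]]

Insert each entry of the permutation into P by Schensted row insertion, recording in Q the position of each new cell.

After inserting 6: P = [[6]].
After inserting 3: P = [[3], [6]].
After inserting 1: P = [[1], [3], [6]].
After inserting 2: P = [[1, 2], [3], [6]].
After inserting 5: P = [[1, 2, 5], [3], [6]].
After inserting 4: P = [[1, 2, 4], [3, 5], [6]].

So P = [[1, 2, 4], [3, 5], [6]], Q = [[1, 4, 5], [2, 6], [3]].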